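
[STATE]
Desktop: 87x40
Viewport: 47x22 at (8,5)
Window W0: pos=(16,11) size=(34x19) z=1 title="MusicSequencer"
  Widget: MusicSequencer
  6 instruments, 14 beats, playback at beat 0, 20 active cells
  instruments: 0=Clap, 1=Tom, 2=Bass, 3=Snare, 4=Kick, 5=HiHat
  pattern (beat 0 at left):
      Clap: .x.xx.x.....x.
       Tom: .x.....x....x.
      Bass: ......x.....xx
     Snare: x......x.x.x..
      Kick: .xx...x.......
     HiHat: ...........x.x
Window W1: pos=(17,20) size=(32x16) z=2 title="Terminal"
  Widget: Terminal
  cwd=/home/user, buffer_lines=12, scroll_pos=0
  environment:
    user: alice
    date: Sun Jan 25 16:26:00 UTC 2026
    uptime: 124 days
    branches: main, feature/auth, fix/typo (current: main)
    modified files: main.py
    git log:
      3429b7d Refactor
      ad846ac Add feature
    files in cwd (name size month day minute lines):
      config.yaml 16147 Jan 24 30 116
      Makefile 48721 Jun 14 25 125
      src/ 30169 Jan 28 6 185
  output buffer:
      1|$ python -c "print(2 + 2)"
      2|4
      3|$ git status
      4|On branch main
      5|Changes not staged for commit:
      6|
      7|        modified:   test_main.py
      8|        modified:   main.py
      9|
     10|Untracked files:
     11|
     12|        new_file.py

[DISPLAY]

                                               
                                               
                                               
                                               
                                               
                                               
        ┏━━━━━━━━━━━━━━━━━━━━━━━━━━━━━━━━┓     
        ┃ MusicSequencer                 ┃     
        ┠────────────────────────────────┨     
        ┃      ▼1234567890123            ┃     
        ┃  Clap·█·██·█·····█·            ┃     
        ┃   Tom·█·····█····█·            ┃     
        ┃  Bass······█·····██            ┃     
        ┃ Snare█······█·█·█··            ┃     
        ┃  Kick·██···█·······            ┃     
        ┃┏━━━━━━━━━━━━━━━━━━━━━━━━━━━━━━┓┃     
        ┃┃ Terminal                     ┃┃     
        ┃┠──────────────────────────────┨┃     
        ┃┃$ python -c "print(2 + 2)"    ┃┃     
        ┃┃4                             ┃┃     
        ┃┃$ git status                  ┃┃     
        ┃┃On branch main                ┃┃     


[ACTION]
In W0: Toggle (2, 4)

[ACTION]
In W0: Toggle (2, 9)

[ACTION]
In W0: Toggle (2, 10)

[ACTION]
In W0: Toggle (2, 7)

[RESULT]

                                               
                                               
                                               
                                               
                                               
                                               
        ┏━━━━━━━━━━━━━━━━━━━━━━━━━━━━━━━━┓     
        ┃ MusicSequencer                 ┃     
        ┠────────────────────────────────┨     
        ┃      ▼1234567890123            ┃     
        ┃  Clap·█·██·█·····█·            ┃     
        ┃   Tom·█·····█····█·            ┃     
        ┃  Bass····█·██·██·██            ┃     
        ┃ Snare█······█·█·█··            ┃     
        ┃  Kick·██···█·······            ┃     
        ┃┏━━━━━━━━━━━━━━━━━━━━━━━━━━━━━━┓┃     
        ┃┃ Terminal                     ┃┃     
        ┃┠──────────────────────────────┨┃     
        ┃┃$ python -c "print(2 + 2)"    ┃┃     
        ┃┃4                             ┃┃     
        ┃┃$ git status                  ┃┃     
        ┃┃On branch main                ┃┃     


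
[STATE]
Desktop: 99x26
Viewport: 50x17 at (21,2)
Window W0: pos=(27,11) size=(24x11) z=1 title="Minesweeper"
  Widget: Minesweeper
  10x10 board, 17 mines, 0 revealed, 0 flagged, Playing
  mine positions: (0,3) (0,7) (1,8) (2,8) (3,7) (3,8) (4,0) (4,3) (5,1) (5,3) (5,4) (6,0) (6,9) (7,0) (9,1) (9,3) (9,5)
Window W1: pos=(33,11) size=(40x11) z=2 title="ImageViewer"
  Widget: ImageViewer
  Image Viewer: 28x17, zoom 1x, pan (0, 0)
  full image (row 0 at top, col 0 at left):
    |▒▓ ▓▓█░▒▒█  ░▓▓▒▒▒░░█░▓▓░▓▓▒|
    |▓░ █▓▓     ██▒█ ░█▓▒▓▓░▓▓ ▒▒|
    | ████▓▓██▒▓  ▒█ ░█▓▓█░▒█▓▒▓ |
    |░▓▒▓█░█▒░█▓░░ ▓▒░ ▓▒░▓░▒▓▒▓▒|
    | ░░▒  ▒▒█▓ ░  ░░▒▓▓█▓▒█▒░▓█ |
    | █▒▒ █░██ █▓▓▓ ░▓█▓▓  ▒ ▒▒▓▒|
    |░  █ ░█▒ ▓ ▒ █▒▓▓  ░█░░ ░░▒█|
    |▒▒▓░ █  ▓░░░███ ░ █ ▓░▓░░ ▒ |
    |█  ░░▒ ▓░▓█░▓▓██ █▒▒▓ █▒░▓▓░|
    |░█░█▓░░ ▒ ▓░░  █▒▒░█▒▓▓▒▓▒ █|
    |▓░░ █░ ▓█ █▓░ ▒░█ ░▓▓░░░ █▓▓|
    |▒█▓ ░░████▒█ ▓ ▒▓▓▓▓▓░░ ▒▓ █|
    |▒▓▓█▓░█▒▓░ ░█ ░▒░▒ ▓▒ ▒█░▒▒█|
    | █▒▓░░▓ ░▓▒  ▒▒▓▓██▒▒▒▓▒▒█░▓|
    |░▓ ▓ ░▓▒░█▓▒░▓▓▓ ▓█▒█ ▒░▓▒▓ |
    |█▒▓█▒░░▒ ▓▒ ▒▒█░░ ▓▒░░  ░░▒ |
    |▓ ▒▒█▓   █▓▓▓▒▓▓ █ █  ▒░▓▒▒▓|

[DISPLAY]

                                                  
                                                  
                                                  
                                                  
                                                  
                                                  
                                                  
                                                  
                                                  
      ┏━━━━━┏━━━━━━━━━━━━━━━━━━━━━━━━━━━━━━━━━━━━━
      ┃ Mine┃ ImageViewer                         
      ┠─────┠─────────────────────────────────────
      ┃■■■■■┃▒▓ ▓▓█░▒▒█  ░▓▓▒▒▒░░█░▓▓░▓▓▒         
      ┃■■■■■┃▓░ █▓▓     ██▒█ ░█▓▒▓▓░▓▓ ▒▒         
      ┃■■■■■┃ ████▓▓██▒▓  ▒█ ░█▓▓█░▒█▓▒▓          
      ┃■■■■■┃░▓▒▓█░█▒░█▓░░ ▓▒░ ▓▒░▓░▒▓▒▓▒         
      ┃■■■■■┃ ░░▒  ▒▒█▓ ░  ░░▒▓▓█▓▒█▒░▓█          


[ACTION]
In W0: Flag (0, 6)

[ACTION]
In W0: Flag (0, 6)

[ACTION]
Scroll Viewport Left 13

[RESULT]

                                                  
                                                  
                                                  
                                                  
                                                  
                                                  
                                                  
                                                  
                                                  
                   ┏━━━━━┏━━━━━━━━━━━━━━━━━━━━━━━━
                   ┃ Mine┃ ImageViewer            
                   ┠─────┠────────────────────────
                   ┃■■■■■┃▒▓ ▓▓█░▒▒█  ░▓▓▒▒▒░░█░▓▓
                   ┃■■■■■┃▓░ █▓▓     ██▒█ ░█▓▒▓▓░▓
                   ┃■■■■■┃ ████▓▓██▒▓  ▒█ ░█▓▓█░▒█
                   ┃■■■■■┃░▓▒▓█░█▒░█▓░░ ▓▒░ ▓▒░▓░▒
                   ┃■■■■■┃ ░░▒  ▒▒█▓ ░  ░░▒▓▓█▓▒█▒


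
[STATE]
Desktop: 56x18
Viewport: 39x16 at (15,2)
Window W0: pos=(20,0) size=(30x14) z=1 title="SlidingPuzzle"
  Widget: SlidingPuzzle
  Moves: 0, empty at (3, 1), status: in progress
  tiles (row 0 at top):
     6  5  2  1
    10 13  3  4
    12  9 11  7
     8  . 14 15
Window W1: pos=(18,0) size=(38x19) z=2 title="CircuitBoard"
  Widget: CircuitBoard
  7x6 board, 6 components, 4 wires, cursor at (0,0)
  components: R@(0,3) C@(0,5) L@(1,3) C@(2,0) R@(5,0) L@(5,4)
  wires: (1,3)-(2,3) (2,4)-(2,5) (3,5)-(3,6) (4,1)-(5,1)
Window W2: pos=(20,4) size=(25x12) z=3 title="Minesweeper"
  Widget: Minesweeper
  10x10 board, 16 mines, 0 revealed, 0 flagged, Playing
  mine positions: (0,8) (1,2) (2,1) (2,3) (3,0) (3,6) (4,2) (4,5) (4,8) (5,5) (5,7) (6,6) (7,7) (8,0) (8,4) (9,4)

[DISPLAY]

   ┠───────────────────────────────────
   ┃   0 1 2 3 4 5 6                   
   ┃0┏━━━━━━━━━━━━━━━━━━━━━━━┓         
   ┃ ┃ Minesweeper           ┃         
   ┃1┠───────────────────────┨         
   ┃ ┃■■■■■■■■■■             ┃         
   ┃2┃■■■■■■■■■■             ┃         
   ┃ ┃■■■■■■■■■■             ┃         
   ┃3┃■■■■■■■■■■             ┃─ ·      
   ┃ ┃■■■■■■■■■■             ┃         
   ┃4┃■■■■■■■■■■             ┃         
   ┃ ┃■■■■■■■■■■             ┃         
   ┃5┃■■■■■■■■■■             ┃         
   ┃C┗━━━━━━━━━━━━━━━━━━━━━━━┛         
   ┃                                   
   ┃                                   


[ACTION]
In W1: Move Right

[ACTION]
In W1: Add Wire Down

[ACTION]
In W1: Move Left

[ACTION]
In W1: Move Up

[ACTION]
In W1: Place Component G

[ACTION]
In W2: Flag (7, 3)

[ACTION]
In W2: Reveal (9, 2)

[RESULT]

   ┠───────────────────────────────────
   ┃   0 1 2 3 4 5 6                   
   ┃0┏━━━━━━━━━━━━━━━━━━━━━━━┓         
   ┃ ┃ Minesweeper           ┃         
   ┃1┠───────────────────────┨         
   ┃ ┃■■■■■■■■■■             ┃         
   ┃2┃■■■■■■■■■■             ┃         
   ┃ ┃■■■■■■■■■■             ┃         
   ┃3┃■■■■■■■■■■             ┃─ ·      
   ┃ ┃12■■■■■■■■             ┃         
   ┃4┃ 1112■■■■■             ┃         
   ┃ ┃    1■■■■■             ┃         
   ┃5┃11 11■■■■■             ┃         
   ┃C┗━━━━━━━━━━━━━━━━━━━━━━━┛         
   ┃                                   
   ┃                                   


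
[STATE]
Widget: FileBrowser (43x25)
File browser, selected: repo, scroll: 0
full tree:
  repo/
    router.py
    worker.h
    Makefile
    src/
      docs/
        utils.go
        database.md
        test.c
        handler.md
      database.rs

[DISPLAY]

> [-] repo/                                
    router.py                              
    worker.h                               
    Makefile                               
    [+] src/                               
                                           
                                           
                                           
                                           
                                           
                                           
                                           
                                           
                                           
                                           
                                           
                                           
                                           
                                           
                                           
                                           
                                           
                                           
                                           
                                           


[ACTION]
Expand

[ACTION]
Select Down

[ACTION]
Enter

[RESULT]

  [-] repo/                                
  > router.py                              
    worker.h                               
    Makefile                               
    [+] src/                               
                                           
                                           
                                           
                                           
                                           
                                           
                                           
                                           
                                           
                                           
                                           
                                           
                                           
                                           
                                           
                                           
                                           
                                           
                                           
                                           


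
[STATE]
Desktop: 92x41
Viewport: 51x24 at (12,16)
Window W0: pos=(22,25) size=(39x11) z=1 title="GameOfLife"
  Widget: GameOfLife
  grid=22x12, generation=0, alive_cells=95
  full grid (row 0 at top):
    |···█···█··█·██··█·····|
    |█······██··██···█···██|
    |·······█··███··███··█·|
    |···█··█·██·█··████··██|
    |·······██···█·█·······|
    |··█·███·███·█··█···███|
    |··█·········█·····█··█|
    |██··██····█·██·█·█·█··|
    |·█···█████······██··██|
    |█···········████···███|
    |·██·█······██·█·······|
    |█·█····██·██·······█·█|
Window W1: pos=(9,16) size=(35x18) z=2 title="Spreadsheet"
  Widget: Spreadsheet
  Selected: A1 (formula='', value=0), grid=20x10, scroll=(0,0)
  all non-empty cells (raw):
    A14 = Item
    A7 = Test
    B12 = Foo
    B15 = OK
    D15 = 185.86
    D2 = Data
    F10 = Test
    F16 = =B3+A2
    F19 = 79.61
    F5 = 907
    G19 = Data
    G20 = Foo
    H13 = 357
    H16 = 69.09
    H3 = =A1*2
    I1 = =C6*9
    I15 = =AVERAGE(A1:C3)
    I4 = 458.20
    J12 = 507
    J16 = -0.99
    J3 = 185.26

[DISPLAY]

━━━━━━━━━━━━━━━━━━━━━━━━━━━━━━━┓                   
preadsheet                     ┃                   
───────────────────────────────┨                   
:                              ┃                   
     A       B       C       D ┃                   
-------------------------------┃                   
1      [0]       0       0     ┃                   
2        0       0       0Data ┃                   
3        0       0       0     ┃                   
4        0       0       0     ┃━━━━━━━━━━━━━━━━┓  
5        0       0       0     ┃                ┃  
6        0       0       0     ┃────────────────┨  
7 Test           0       0     ┃                ┃  
8        0       0       0     ┃█               ┃  
9        0       0       0     ┃·               ┃  
0        0       0       0     ┃█               ┃  
1        0       0       0     ┃█               ┃  
━━━━━━━━━━━━━━━━━━━━━━━━━━━━━━━┛·               ┃  
          ┃·█···█████······██··██               ┃  
          ┗━━━━━━━━━━━━━━━━━━━━━━━━━━━━━━━━━━━━━┛  
                                                   
                                                   
                                                   
                                                   


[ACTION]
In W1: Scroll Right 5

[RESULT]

━━━━━━━━━━━━━━━━━━━━━━━━━━━━━━━┓                   
preadsheet                     ┃                   
───────────────────────────────┨                   
:                              ┃                   
     F       G       H       I ┃                   
-------------------------------┃                   
1        0       0       0     ┃                   
2        0       0       0     ┃                   
3        0       0       0     ┃                   
4        0       0       0  458┃━━━━━━━━━━━━━━━━┓  
5      907       0       0     ┃                ┃  
6        0       0       0     ┃────────────────┨  
7        0       0       0     ┃                ┃  
8        0       0       0     ┃█               ┃  
9        0       0       0     ┃·               ┃  
0 Test           0       0     ┃█               ┃  
1        0       0       0     ┃█               ┃  
━━━━━━━━━━━━━━━━━━━━━━━━━━━━━━━┛·               ┃  
          ┃·█···█████······██··██               ┃  
          ┗━━━━━━━━━━━━━━━━━━━━━━━━━━━━━━━━━━━━━┛  
                                                   
                                                   
                                                   
                                                   


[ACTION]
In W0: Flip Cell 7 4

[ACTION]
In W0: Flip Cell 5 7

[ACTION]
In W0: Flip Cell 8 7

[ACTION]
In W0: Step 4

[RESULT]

━━━━━━━━━━━━━━━━━━━━━━━━━━━━━━━┓                   
preadsheet                     ┃                   
───────────────────────────────┨                   
:                              ┃                   
     F       G       H       I ┃                   
-------------------------------┃                   
1        0       0       0     ┃                   
2        0       0       0     ┃                   
3        0       0       0     ┃                   
4        0       0       0  458┃━━━━━━━━━━━━━━━━┓  
5      907       0       0     ┃                ┃  
6        0       0       0     ┃────────────────┨  
7        0       0       0     ┃                ┃  
8        0       0       0     ┃·               ┃  
9        0       0       0     ┃·               ┃  
0 Test           0       0     ┃·               ┃  
1        0       0       0     ┃█               ┃  
━━━━━━━━━━━━━━━━━━━━━━━━━━━━━━━┛·               ┃  
          ┃···············█···███               ┃  
          ┗━━━━━━━━━━━━━━━━━━━━━━━━━━━━━━━━━━━━━┛  
                                                   
                                                   
                                                   
                                                   


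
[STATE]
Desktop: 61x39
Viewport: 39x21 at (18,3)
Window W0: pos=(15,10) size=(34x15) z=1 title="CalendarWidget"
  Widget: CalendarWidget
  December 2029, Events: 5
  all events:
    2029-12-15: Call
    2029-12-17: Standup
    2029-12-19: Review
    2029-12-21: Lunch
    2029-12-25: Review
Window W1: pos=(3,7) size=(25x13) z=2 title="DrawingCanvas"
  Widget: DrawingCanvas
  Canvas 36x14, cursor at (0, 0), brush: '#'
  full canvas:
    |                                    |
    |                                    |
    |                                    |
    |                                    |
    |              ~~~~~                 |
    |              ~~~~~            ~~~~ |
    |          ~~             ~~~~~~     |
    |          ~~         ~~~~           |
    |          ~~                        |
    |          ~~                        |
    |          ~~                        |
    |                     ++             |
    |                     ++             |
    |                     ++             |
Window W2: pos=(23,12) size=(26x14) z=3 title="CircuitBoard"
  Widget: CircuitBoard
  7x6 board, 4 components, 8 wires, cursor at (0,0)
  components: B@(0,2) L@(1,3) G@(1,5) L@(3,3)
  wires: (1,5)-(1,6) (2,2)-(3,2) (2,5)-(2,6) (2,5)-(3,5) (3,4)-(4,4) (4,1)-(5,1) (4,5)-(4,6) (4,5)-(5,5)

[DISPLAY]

                                       
                                       
                                       
                                       
━━━━━━━━━┓                             
         ┃                             
─────────┨                             
         ┃━━━━━━━━━━━━━━━━━━━━┓        
         ┃get                 ┃        
     ┏━━━━━━━━━━━━━━━━━━━━━━━━┓        
     ┃ CircuitBoard           ┃        
~~~~~┠────────────────────────┨        
~~~~~┃   0 1 2 3 4 5 6        ┃        
     ┃0  [.]      B           ┃        
     ┃                        ┃        
     ┃1               L       ┃        
━━━━━┃                        ┃        
     ┃2           ·           ┃        
     ┃            │           ┃        
     ┃3           ·   L   ·   ┃        
     ┃                    │   ┃        


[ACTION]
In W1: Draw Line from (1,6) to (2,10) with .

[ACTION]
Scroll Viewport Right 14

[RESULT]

                                       
                                       
                                       
                                       
━━━━━┓                                 
     ┃                                 
─────┨                                 
     ┃━━━━━━━━━━━━━━━━━━━━┓            
     ┃get                 ┃            
 ┏━━━━━━━━━━━━━━━━━━━━━━━━┓            
 ┃ CircuitBoard           ┃            
~┠────────────────────────┨            
~┃   0 1 2 3 4 5 6        ┃            
 ┃0  [.]      B           ┃            
 ┃                        ┃            
 ┃1               L       ┃            
━┃                        ┃            
 ┃2           ·           ┃            
 ┃            │           ┃            
 ┃3           ·   L   ·   ┃            
 ┃                    │   ┃            


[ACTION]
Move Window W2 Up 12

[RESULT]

 ┃   0 1 2 3 4 5 6        ┃            
 ┃0  [.]      B           ┃            
 ┃                        ┃            
 ┃1               L       ┃            
━┃                        ┃            
 ┃2           ·           ┃            
─┃            │           ┃            
 ┃3           ·   L   ·   ┃            
 ┃                    │   ┃            
 ┃4       ·           ·   ┃            
 ┗━━━━━━━━━━━━━━━━━━━━━━━━┛            
~    ┃Fr Sa Su            ┃            
~    ┃    1  2            ┃            
     ┃ 7  8  9            ┃            
   ~~┃14 15* 16           ┃            
     ┃0 21* 22 23         ┃            
━━━━━┛ 28 29 30           ┃            
                          ┃            
                          ┃            
                          ┃            
                          ┃            


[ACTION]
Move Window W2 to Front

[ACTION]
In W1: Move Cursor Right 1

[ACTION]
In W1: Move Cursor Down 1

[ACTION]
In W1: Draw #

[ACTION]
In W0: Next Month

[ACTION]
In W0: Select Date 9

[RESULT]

 ┃   0 1 2 3 4 5 6        ┃            
 ┃0  [.]      B           ┃            
 ┃                        ┃            
 ┃1               L       ┃            
━┃                        ┃            
 ┃2           ·           ┃            
─┃            │           ┃            
 ┃3           ·   L   ·   ┃            
 ┃                    │   ┃            
 ┃4       ·           ·   ┃            
 ┗━━━━━━━━━━━━━━━━━━━━━━━━┛            
~    ┃Fr Sa Su            ┃            
~    ┃ 4  5  6            ┃            
     ┃0 11 12 13          ┃            
   ~~┃18 19 20            ┃            
     ┃25 26 27            ┃            
━━━━━┛                    ┃            
                          ┃            
                          ┃            
                          ┃            
                          ┃            


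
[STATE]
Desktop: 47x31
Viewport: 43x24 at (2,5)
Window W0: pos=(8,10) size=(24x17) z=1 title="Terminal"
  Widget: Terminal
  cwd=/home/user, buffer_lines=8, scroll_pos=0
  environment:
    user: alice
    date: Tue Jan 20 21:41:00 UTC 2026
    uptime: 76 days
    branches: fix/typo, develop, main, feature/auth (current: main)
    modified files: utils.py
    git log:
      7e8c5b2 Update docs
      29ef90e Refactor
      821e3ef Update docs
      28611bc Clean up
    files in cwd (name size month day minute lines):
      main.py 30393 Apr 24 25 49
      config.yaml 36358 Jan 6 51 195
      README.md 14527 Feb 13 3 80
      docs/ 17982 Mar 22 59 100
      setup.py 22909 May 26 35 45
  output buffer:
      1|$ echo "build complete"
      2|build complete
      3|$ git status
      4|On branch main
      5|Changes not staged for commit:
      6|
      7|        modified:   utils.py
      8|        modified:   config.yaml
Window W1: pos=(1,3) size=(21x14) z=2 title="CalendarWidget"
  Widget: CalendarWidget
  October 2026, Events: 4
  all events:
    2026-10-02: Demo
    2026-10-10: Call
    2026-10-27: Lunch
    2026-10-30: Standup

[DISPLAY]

───────────────────┨                       
    October 2026   ┃                       
Mo Tu We Th Fr Sa S┃                       
          1  2*  3 ┃                       
 5  6  7  8  9 10* ┃                       
12 13 14 15 16 17 1┃━━━━━━━━━┓             
19 20 21 22 23 24 2┃         ┃             
26 27* 28 29 30* 31┃─────────┨             
                   ┃ complete┃             
                   ┃e        ┃             
                   ┃         ┃             
━━━━━━━━━━━━━━━━━━━┛n        ┃             
      ┃Changes not staged for┃             
      ┃                      ┃             
      ┃        modified:   ut┃             
      ┃        modified:   co┃             
      ┃$ █                   ┃             
      ┃                      ┃             
      ┃                      ┃             
      ┃                      ┃             
      ┃                      ┃             
      ┗━━━━━━━━━━━━━━━━━━━━━━┛             
                                           
                                           


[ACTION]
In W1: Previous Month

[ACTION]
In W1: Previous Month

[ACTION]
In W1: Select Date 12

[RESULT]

───────────────────┨                       
    August 2026    ┃                       
Mo Tu We Th Fr Sa S┃                       
                1  ┃                       
 3  4  5  6  7  8  ┃                       
10 11 [12] 13 14 15┃━━━━━━━━━┓             
17 18 19 20 21 22 2┃         ┃             
24 25 26 27 28 29 3┃─────────┨             
31                 ┃ complete┃             
                   ┃e        ┃             
                   ┃         ┃             
━━━━━━━━━━━━━━━━━━━┛n        ┃             
      ┃Changes not staged for┃             
      ┃                      ┃             
      ┃        modified:   ut┃             
      ┃        modified:   co┃             
      ┃$ █                   ┃             
      ┃                      ┃             
      ┃                      ┃             
      ┃                      ┃             
      ┃                      ┃             
      ┗━━━━━━━━━━━━━━━━━━━━━━┛             
                                           
                                           


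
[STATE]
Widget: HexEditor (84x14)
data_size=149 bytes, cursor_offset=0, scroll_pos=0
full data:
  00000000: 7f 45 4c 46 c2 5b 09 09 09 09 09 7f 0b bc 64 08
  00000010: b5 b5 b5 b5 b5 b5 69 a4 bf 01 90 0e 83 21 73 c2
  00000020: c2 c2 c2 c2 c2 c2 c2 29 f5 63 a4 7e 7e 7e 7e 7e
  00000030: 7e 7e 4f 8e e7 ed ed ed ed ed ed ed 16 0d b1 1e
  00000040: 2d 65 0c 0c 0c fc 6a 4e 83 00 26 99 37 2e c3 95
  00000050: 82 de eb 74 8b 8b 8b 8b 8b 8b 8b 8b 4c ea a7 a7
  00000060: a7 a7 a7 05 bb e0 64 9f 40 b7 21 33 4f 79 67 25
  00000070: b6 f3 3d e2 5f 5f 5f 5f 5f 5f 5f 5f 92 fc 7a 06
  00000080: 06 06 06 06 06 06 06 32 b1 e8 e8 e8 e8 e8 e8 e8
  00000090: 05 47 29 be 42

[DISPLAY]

00000000  7F 45 4c 46 c2 5b 09 09  09 09 09 7f 0b bc 64 08  |.ELF.[........d.|      
00000010  b5 b5 b5 b5 b5 b5 69 a4  bf 01 90 0e 83 21 73 c2  |......i......!s.|      
00000020  c2 c2 c2 c2 c2 c2 c2 29  f5 63 a4 7e 7e 7e 7e 7e  |.......).c.~~~~~|      
00000030  7e 7e 4f 8e e7 ed ed ed  ed ed ed ed 16 0d b1 1e  |~~O.............|      
00000040  2d 65 0c 0c 0c fc 6a 4e  83 00 26 99 37 2e c3 95  |-e....jN..&.7...|      
00000050  82 de eb 74 8b 8b 8b 8b  8b 8b 8b 8b 4c ea a7 a7  |...t........L...|      
00000060  a7 a7 a7 05 bb e0 64 9f  40 b7 21 33 4f 79 67 25  |......d.@.!3Oyg%|      
00000070  b6 f3 3d e2 5f 5f 5f 5f  5f 5f 5f 5f 92 fc 7a 06  |..=.________..z.|      
00000080  06 06 06 06 06 06 06 32  b1 e8 e8 e8 e8 e8 e8 e8  |.......2........|      
00000090  05 47 29 be 42                                    |.G).B           |      
                                                                                    
                                                                                    
                                                                                    
                                                                                    


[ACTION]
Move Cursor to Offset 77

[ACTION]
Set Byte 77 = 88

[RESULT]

00000000  7f 45 4c 46 c2 5b 09 09  09 09 09 7f 0b bc 64 08  |.ELF.[........d.|      
00000010  b5 b5 b5 b5 b5 b5 69 a4  bf 01 90 0e 83 21 73 c2  |......i......!s.|      
00000020  c2 c2 c2 c2 c2 c2 c2 29  f5 63 a4 7e 7e 7e 7e 7e  |.......).c.~~~~~|      
00000030  7e 7e 4f 8e e7 ed ed ed  ed ed ed ed 16 0d b1 1e  |~~O.............|      
00000040  2d 65 0c 0c 0c fc 6a 4e  83 00 26 99 37 88 c3 95  |-e....jN..&.7...|      
00000050  82 de eb 74 8b 8b 8b 8b  8b 8b 8b 8b 4c ea a7 a7  |...t........L...|      
00000060  a7 a7 a7 05 bb e0 64 9f  40 b7 21 33 4f 79 67 25  |......d.@.!3Oyg%|      
00000070  b6 f3 3d e2 5f 5f 5f 5f  5f 5f 5f 5f 92 fc 7a 06  |..=.________..z.|      
00000080  06 06 06 06 06 06 06 32  b1 e8 e8 e8 e8 e8 e8 e8  |.......2........|      
00000090  05 47 29 be 42                                    |.G).B           |      
                                                                                    
                                                                                    
                                                                                    
                                                                                    


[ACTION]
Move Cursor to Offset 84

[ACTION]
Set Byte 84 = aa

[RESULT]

00000000  7f 45 4c 46 c2 5b 09 09  09 09 09 7f 0b bc 64 08  |.ELF.[........d.|      
00000010  b5 b5 b5 b5 b5 b5 69 a4  bf 01 90 0e 83 21 73 c2  |......i......!s.|      
00000020  c2 c2 c2 c2 c2 c2 c2 29  f5 63 a4 7e 7e 7e 7e 7e  |.......).c.~~~~~|      
00000030  7e 7e 4f 8e e7 ed ed ed  ed ed ed ed 16 0d b1 1e  |~~O.............|      
00000040  2d 65 0c 0c 0c fc 6a 4e  83 00 26 99 37 88 c3 95  |-e....jN..&.7...|      
00000050  82 de eb 74 AA 8b 8b 8b  8b 8b 8b 8b 4c ea a7 a7  |...t........L...|      
00000060  a7 a7 a7 05 bb e0 64 9f  40 b7 21 33 4f 79 67 25  |......d.@.!3Oyg%|      
00000070  b6 f3 3d e2 5f 5f 5f 5f  5f 5f 5f 5f 92 fc 7a 06  |..=.________..z.|      
00000080  06 06 06 06 06 06 06 32  b1 e8 e8 e8 e8 e8 e8 e8  |.......2........|      
00000090  05 47 29 be 42                                    |.G).B           |      
                                                                                    
                                                                                    
                                                                                    
                                                                                    


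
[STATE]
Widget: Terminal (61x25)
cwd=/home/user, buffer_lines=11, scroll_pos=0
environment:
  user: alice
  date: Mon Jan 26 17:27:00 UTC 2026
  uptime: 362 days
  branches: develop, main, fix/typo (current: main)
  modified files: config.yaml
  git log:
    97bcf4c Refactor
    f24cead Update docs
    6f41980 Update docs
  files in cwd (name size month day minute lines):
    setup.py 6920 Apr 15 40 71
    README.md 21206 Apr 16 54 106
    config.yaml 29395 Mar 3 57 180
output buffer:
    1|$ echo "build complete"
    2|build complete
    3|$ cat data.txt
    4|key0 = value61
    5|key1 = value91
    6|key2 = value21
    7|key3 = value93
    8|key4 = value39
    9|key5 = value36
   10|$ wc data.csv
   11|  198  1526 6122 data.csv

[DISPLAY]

$ echo "build complete"                                      
build complete                                               
$ cat data.txt                                               
key0 = value61                                               
key1 = value91                                               
key2 = value21                                               
key3 = value93                                               
key4 = value39                                               
key5 = value36                                               
$ wc data.csv                                                
  198  1526 6122 data.csv                                    
$ █                                                          
                                                             
                                                             
                                                             
                                                             
                                                             
                                                             
                                                             
                                                             
                                                             
                                                             
                                                             
                                                             
                                                             


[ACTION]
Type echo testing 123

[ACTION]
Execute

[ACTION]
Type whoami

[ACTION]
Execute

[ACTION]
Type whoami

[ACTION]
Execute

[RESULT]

$ echo "build complete"                                      
build complete                                               
$ cat data.txt                                               
key0 = value61                                               
key1 = value91                                               
key2 = value21                                               
key3 = value93                                               
key4 = value39                                               
key5 = value36                                               
$ wc data.csv                                                
  198  1526 6122 data.csv                                    
$ echo testing 123                                           
testing 123                                                  
$ whoami                                                     
alice                                                        
$ whoami                                                     
alice                                                        
$ █                                                          
                                                             
                                                             
                                                             
                                                             
                                                             
                                                             
                                                             


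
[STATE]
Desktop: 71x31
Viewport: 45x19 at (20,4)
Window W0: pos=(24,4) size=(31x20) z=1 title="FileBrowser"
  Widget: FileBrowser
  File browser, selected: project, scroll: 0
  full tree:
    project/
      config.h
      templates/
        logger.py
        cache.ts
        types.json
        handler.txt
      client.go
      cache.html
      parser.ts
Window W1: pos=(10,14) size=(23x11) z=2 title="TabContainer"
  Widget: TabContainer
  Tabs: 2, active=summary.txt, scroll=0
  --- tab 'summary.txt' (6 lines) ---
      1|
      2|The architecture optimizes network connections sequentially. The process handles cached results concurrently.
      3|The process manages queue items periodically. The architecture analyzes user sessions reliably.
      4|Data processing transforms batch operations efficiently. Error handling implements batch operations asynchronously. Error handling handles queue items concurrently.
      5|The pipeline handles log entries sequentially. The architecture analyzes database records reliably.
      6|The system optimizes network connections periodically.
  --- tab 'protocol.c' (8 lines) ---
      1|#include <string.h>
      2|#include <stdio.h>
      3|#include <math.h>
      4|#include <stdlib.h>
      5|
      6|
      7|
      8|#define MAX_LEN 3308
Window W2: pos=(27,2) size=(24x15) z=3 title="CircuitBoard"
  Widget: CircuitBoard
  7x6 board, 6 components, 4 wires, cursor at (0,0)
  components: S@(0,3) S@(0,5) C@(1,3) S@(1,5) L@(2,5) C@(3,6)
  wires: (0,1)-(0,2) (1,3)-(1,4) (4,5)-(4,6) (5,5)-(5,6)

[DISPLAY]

    ┏━━┠──────────────────────┨━━━┓          
    ┃ F┃   0 1 2 3 4 5 6      ┃   ┃          
    ┠──┃0  [.]  · ─ ·   S     ┃───┨          
    ┃> ┃                      ┃   ┃          
    ┃  ┃1               C ─ · ┃   ┃          
    ┃  ┃                      ┃   ┃          
    ┃  ┃2                     ┃   ┃          
    ┃  ┃                      ┃   ┃          
    ┃  ┃3                     ┃   ┃          
    ┃  ┃                      ┃   ┃          
━━━━━━━┃4                     ┃   ┃          
iner   ┃                      ┃   ┃          
───────┗━━━━━━━━━━━━━━━━━━━━━━┛   ┃          
txt]│ protoc┃                     ┃          
────────────┃                     ┃          
            ┃                     ┃          
tecture opti┃                     ┃          
ss manages q┃                     ┃          
essing trans┃                     ┃          


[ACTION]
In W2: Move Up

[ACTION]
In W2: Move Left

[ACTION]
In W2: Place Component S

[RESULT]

    ┏━━┠──────────────────────┨━━━┓          
    ┃ F┃   0 1 2 3 4 5 6      ┃   ┃          
    ┠──┃0  [S]  · ─ ·   S     ┃───┨          
    ┃> ┃                      ┃   ┃          
    ┃  ┃1               C ─ · ┃   ┃          
    ┃  ┃                      ┃   ┃          
    ┃  ┃2                     ┃   ┃          
    ┃  ┃                      ┃   ┃          
    ┃  ┃3                     ┃   ┃          
    ┃  ┃                      ┃   ┃          
━━━━━━━┃4                     ┃   ┃          
iner   ┃                      ┃   ┃          
───────┗━━━━━━━━━━━━━━━━━━━━━━┛   ┃          
txt]│ protoc┃                     ┃          
────────────┃                     ┃          
            ┃                     ┃          
tecture opti┃                     ┃          
ss manages q┃                     ┃          
essing trans┃                     ┃          
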